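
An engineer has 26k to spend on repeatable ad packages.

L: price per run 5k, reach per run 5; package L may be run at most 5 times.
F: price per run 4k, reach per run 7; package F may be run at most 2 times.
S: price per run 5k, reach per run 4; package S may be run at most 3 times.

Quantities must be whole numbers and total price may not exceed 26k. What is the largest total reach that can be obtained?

This is a bounded integer knapsack.
F has the best ratio (7/4); taking only F gives at most 2×7 = 14 (stopped by the supply cap of 2).
Mixing does better — 3×L and 2×F: price 23 ≤ 26, reach 3·5 + 2·7 = 29.

29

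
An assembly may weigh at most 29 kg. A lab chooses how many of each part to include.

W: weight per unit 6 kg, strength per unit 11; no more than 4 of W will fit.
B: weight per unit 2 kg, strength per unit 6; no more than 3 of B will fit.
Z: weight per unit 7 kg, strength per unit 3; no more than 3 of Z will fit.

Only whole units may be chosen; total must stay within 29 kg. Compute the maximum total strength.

Take 4×W and 2×B: weight 28 ≤ 29, strength 4·11 + 2·6 = 56.
No other integer combination yields more.

56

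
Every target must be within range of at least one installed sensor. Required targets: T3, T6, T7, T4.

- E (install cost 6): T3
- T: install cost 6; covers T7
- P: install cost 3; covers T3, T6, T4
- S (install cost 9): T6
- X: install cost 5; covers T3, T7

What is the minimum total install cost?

8

This is an integer covering problem.
Choose P and X: together they cover T3, T6, T7, T4 — every target.
Total install cost: 3 + 5 = 8.
No cover costs less than 8.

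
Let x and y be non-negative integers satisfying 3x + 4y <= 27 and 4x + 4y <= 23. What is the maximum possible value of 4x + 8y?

(x,y)=(0,5) is feasible, giving 40.
(x,y)=(1,4) is feasible, giving 36.
(x,y)=(0,4) is feasible, giving 32.
No feasible integer point exceeds 40.

40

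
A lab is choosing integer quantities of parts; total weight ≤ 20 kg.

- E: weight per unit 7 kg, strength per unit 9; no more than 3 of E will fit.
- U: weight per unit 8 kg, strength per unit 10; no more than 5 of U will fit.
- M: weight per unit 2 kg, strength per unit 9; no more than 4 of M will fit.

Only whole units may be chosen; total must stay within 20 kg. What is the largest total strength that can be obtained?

M has the best ratio (9/2); taking only M gives at most 4×9 = 36 (stopped by the supply cap of 4).
Mixing does better — 1×U and 4×M: weight 16 ≤ 20, strength 1·10 + 4·9 = 46.

46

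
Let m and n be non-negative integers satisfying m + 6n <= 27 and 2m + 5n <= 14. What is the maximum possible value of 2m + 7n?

18

(m,n)=(2,2): 1·2+6·2=14≤27, 2·2+5·2=14≤14, objective 18.
(m,n)=(1,2): 1·1+6·2=13≤27, 2·1+5·2=12≤14, objective 16.
No feasible integer point exceeds 18.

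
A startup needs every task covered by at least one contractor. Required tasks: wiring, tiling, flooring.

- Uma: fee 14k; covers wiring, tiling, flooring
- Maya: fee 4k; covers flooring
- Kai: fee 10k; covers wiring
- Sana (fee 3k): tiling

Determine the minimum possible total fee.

14

Uma alone covers wiring, tiling, flooring — every task.
Total fee: 14.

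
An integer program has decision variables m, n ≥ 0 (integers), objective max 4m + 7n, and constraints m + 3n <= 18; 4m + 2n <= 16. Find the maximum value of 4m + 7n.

42

Relaxing integrality, the LP optimum is 44.00 at (m,n) = (1.2, 5.6), which is not an integer point.
(m,n)=(0,6): 1·0+3·6=18≤18, 4·0+2·6=12≤16, objective 42.
(m,n)=(1,5): 1·1+3·5=16≤18, 4·1+2·5=14≤16, objective 39.
(m,n)=(2,4): 1·2+3·4=14≤18, 4·2+2·4=16≤16, objective 36.
(m,n)=(0,5): 1·0+3·5=15≤18, 4·0+2·5=10≤16, objective 35.
The best lattice point is (0,6), giving 42.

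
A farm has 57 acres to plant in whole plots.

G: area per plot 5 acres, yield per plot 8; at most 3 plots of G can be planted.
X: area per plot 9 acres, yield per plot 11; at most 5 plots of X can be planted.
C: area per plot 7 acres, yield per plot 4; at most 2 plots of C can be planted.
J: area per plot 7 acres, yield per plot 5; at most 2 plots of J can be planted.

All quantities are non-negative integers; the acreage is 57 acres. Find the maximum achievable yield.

This is a bounded integer knapsack.
G has the best ratio (8/5); taking only G gives at most 3×8 = 24 (stopped by the supply cap of 3).
Mixing does better — 2×G and 5×X: area 55 ≤ 57, yield 2·8 + 5·11 = 71.

71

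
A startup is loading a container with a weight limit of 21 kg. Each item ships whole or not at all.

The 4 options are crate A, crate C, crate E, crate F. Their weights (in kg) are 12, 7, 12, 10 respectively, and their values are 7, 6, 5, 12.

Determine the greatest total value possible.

Allowing fractional choices, the relaxed optimum would be about 20.3, but items are indivisible.
crate A + crate C: weight 12 + 7 = 19 ≤ 21, value 7 + 6 = 13.
crate F: weight 10 ≤ 21, value 12.
crate C + crate F: weight 7 + 10 = 17 ≤ 21, value 6 + 12 = 18.
Best is crate C and crate F with total value 18.

18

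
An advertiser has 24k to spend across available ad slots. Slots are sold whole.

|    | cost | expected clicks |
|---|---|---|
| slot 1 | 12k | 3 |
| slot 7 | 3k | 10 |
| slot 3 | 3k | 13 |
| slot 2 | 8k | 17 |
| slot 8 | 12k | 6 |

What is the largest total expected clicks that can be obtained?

40

Take slot 7, slot 3, and slot 2: cost 3 + 3 + 8 = 14 ≤ 24, expected clicks 10 + 13 + 17 = 40.
No other feasible combination does better.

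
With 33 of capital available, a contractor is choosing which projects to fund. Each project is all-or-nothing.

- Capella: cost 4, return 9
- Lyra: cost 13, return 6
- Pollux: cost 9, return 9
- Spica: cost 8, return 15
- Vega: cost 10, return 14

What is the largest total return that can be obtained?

Pollux + Spica + Vega: cost 9 + 8 + 10 = 27 ≤ 33, return 9 + 15 + 14 = 38.
Capella + Spica + Vega: cost 4 + 8 + 10 = 22 ≤ 33, return 9 + 15 + 14 = 38.
Capella + Pollux + Spica + Vega: cost 4 + 9 + 8 + 10 = 31 ≤ 33, return 9 + 9 + 15 + 14 = 47.
Best is Capella, Pollux, Spica, and Vega with total return 47.

47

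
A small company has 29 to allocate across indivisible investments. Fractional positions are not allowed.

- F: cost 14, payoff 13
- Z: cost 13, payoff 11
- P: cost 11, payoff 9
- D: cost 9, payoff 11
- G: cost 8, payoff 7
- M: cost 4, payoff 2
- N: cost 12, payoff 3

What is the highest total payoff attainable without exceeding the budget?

27

This is an integer program with binary decision variables.
Allowing fractional choices, the relaxed optimum would be about 29.2, but investments are indivisible.
F + D + M: cost 14 + 9 + 4 = 27 ≤ 29, payoff 13 + 11 + 2 = 26.
P + D + G: cost 11 + 9 + 8 = 28 ≤ 29, payoff 9 + 11 + 7 = 27.
F + D: cost 14 + 9 = 23 ≤ 29, payoff 13 + 11 = 24.
Best is P, D, and G with total payoff 27.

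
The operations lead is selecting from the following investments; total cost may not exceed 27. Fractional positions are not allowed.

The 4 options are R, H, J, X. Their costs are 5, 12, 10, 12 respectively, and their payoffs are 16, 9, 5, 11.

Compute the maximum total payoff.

Allowing fractional choices, the relaxed optimum would be about 34.5, but investments are indivisible.
R + J + X: cost 5 + 10 + 12 = 27 ≤ 27, payoff 16 + 5 + 11 = 32.
R + H + J: cost 5 + 12 + 10 = 27 ≤ 27, payoff 16 + 9 + 5 = 30.
R + X: cost 5 + 12 = 17 ≤ 27, payoff 16 + 11 = 27.
Best is R, J, and X with total payoff 32.

32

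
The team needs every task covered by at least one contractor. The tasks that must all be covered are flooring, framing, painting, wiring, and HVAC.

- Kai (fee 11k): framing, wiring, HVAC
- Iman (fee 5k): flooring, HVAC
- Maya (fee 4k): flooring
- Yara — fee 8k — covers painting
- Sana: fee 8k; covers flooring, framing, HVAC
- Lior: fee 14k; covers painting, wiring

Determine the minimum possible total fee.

22

The greedy cost-per-new-task heuristic would pick Iman, Kai, and Yara for 24, but a cheaper cover exists.
Choose Sana and Lior: together they cover flooring, framing, painting, wiring, HVAC — every task.
Total fee: 8 + 14 = 22.
No cover costs less than 22.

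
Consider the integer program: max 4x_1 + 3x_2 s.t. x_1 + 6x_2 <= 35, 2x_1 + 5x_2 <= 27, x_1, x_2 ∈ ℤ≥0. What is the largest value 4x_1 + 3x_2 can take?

52

(x_1,x_2)=(13,0) is feasible, giving 52.
(x_1,x_2)=(12,0) is feasible, giving 48.
The best lattice point is (13,0), giving 52.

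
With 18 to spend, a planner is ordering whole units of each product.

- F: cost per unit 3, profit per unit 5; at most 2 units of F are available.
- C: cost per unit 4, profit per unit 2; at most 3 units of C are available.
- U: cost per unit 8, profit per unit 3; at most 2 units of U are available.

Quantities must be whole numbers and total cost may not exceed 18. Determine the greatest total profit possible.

16

This is a bounded integer knapsack.
F has the best ratio (5/3); taking only F gives at most 2×5 = 10 (stopped by the supply cap of 2).
Mixing does better — 2×F and 3×C: cost 18 ≤ 18, profit 2·5 + 3·2 = 16.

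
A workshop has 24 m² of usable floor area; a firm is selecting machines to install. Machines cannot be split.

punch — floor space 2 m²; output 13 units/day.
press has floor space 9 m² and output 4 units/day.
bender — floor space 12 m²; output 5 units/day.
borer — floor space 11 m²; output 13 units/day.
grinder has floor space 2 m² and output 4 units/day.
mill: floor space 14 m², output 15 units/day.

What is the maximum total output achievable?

34

This is an integer program with binary decision variables.
punch + grinder + mill: floor space 2 + 2 + 14 = 18 ≤ 24, output 13 + 4 + 15 = 32.
punch + borer + grinder: floor space 2 + 11 + 2 = 15 ≤ 24, output 13 + 13 + 4 = 30.
punch + press + borer + grinder: floor space 2 + 9 + 11 + 2 = 24 ≤ 24, output 13 + 4 + 13 + 4 = 34.
Best is punch, press, borer, and grinder with total output 34.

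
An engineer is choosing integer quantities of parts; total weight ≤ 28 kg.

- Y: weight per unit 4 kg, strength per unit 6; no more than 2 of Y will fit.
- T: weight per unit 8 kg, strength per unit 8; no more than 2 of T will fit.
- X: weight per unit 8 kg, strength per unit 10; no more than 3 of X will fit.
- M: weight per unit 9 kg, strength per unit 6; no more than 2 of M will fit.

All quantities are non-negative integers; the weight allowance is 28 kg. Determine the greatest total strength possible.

Take 1×Y and 3×X: weight 28 ≤ 28, strength 1·6 + 3·10 = 36.
No other integer combination yields more.

36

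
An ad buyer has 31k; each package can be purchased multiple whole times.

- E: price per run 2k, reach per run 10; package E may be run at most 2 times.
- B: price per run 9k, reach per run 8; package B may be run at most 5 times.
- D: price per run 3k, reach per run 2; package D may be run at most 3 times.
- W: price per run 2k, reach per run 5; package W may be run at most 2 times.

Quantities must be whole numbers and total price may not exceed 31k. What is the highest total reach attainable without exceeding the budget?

48

This is a bounded integer knapsack.
E has the best ratio (10/2); taking only E gives at most 2×10 = 20 (stopped by the supply cap of 2).
Mixing does better — 2×E, 2×B, 1×D, and 2×W: price 29 ≤ 31, reach 2·10 + 2·8 + 1·2 + 2·5 = 48.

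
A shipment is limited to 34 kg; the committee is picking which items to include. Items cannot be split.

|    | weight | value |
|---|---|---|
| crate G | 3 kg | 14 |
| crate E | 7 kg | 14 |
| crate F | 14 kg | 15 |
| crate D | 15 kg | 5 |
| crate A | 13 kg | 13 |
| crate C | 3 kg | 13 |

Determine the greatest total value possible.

56

Take crate G, crate E, crate F, and crate C: weight 3 + 7 + 14 + 3 = 27 ≤ 34, value 14 + 14 + 15 + 13 = 56.
No other feasible combination does better.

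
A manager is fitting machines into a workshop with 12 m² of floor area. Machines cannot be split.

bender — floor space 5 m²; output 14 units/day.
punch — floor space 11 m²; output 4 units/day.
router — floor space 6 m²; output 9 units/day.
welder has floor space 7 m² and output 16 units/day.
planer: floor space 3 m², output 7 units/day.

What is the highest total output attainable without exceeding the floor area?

30

Allowing fractional choices, the relaxed optimum would be about 30.1, but machines are indivisible.
welder + planer: floor space 7 + 3 = 10 ≤ 12, output 16 + 7 = 23.
bender + welder: floor space 5 + 7 = 12 ≤ 12, output 14 + 16 = 30.
bender + router: floor space 5 + 6 = 11 ≤ 12, output 14 + 9 = 23.
Best is bender and welder with total output 30.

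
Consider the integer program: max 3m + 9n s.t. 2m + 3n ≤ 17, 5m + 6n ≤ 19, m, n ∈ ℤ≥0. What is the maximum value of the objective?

27

(m,n)=(0,3): 2·0+3·3=9≤17, 5·0+6·3=18≤19, objective 27.
(m,n)=(1,2): 2·1+3·2=8≤17, 5·1+6·2=17≤19, objective 21.
(m,n)=(0,2): 2·0+3·2=6≤17, 5·0+6·2=12≤19, objective 18.
No feasible integer point exceeds 27.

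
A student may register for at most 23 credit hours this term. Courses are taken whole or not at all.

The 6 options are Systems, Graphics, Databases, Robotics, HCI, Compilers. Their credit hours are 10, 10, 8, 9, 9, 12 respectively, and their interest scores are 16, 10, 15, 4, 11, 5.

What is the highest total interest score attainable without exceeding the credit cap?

31

This is a 0-1 knapsack instance.
Allowing fractional choices, the relaxed optimum would be about 37.1, but courses are indivisible.
Systems + Databases: credit hours 10 + 8 = 18 ≤ 23, interest score 16 + 15 = 31.
Databases + HCI: credit hours 8 + 9 = 17 ≤ 23, interest score 15 + 11 = 26.
Systems + HCI: credit hours 10 + 9 = 19 ≤ 23, interest score 16 + 11 = 27.
Best is Systems and Databases with total interest score 31.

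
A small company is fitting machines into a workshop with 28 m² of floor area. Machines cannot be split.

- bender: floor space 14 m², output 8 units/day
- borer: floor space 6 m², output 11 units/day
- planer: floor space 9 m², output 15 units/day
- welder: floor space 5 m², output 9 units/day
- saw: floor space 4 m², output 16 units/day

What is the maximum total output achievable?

51

planer + welder + saw: floor space 9 + 5 + 4 = 18 ≤ 28, output 15 + 9 + 16 = 40.
borer + planer + welder + saw: floor space 6 + 9 + 5 + 4 = 24 ≤ 28, output 11 + 15 + 9 + 16 = 51.
borer + planer + saw: floor space 6 + 9 + 4 = 19 ≤ 28, output 11 + 15 + 16 = 42.
Best is borer, planer, welder, and saw with total output 51.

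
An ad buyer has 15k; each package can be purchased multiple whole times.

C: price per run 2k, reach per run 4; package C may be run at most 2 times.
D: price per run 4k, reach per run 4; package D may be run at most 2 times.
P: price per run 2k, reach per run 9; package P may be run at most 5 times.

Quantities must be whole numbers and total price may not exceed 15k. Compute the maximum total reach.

This is a bounded integer knapsack.
P has the best ratio (9/2); taking only P gives at most 5×9 = 45 (stopped by the supply cap of 5).
Mixing does better — 2×C and 5×P: price 14 ≤ 15, reach 2·4 + 5·9 = 53.

53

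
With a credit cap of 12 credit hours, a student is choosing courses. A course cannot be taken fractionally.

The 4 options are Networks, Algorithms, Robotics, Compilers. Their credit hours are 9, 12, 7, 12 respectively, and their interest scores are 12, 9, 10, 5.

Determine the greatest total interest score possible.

12

Robotics: credit hours 7 ≤ 12, interest score 10.
Algorithms: credit hours 12 ≤ 12, interest score 9.
Networks: credit hours 9 ≤ 12, interest score 12.
Best is Networks with total interest score 12.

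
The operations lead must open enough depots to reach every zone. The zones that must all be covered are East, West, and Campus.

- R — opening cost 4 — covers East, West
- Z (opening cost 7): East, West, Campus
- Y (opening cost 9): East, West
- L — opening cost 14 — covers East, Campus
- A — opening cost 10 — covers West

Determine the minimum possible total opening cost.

7

The greedy cost-per-new-zone heuristic would pick R and Z for 11, but a cheaper cover exists.
Z alone covers East, West, Campus — every zone.
Total opening cost: 7.
No cover costs less than 7.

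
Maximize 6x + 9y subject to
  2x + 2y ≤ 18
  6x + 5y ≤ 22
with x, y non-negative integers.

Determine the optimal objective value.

Relaxing integrality, the LP optimum is 39.60 at (x,y) = (0, 4.4), which is not an integer point.
(x,y)=(0,4): 2·0+2·4=8≤18, 6·0+5·4=20≤22, objective 36.
(x,y)=(1,3): 2·1+2·3=8≤18, 6·1+5·3=21≤22, objective 33.
(x,y)=(0,3): 2·0+2·3=6≤18, 6·0+5·3=15≤22, objective 27.
No feasible integer point exceeds 36.

36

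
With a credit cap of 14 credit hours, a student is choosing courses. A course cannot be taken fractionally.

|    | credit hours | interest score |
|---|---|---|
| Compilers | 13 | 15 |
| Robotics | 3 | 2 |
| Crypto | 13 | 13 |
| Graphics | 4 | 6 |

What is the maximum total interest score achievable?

Allowing fractional choices, the relaxed optimum would be about 17.5, but courses are indivisible.
Robotics + Graphics: credit hours 3 + 4 = 7 ≤ 14, interest score 2 + 6 = 8.
Compilers: credit hours 13 ≤ 14, interest score 15.
Crypto: credit hours 13 ≤ 14, interest score 13.
Best is Compilers with total interest score 15.

15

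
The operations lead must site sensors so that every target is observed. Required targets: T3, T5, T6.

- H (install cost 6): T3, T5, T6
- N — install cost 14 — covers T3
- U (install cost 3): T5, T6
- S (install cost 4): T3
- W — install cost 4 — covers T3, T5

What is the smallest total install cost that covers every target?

6

This is a weighted set-cover instance.
The greedy cost-per-new-target heuristic would pick U and S for 7, but a cheaper cover exists.
H alone covers T3, T5, T6 — every target.
Total install cost: 6.
No cover costs less than 6.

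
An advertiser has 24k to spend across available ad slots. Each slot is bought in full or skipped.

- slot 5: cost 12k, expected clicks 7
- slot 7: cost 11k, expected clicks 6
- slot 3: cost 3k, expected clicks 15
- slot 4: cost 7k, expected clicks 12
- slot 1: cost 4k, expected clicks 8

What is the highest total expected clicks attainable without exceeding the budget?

35

Allowing fractional choices, the relaxed optimum would be about 40.8, but ad slots are indivisible.
slot 3 + slot 4 + slot 1: cost 3 + 7 + 4 = 14 ≤ 24, expected clicks 15 + 12 + 8 = 35.
slot 7 + slot 3 + slot 4: cost 11 + 3 + 7 = 21 ≤ 24, expected clicks 6 + 15 + 12 = 33.
slot 5 + slot 3 + slot 4: cost 12 + 3 + 7 = 22 ≤ 24, expected clicks 7 + 15 + 12 = 34.
Best is slot 3, slot 4, and slot 1 with total expected clicks 35.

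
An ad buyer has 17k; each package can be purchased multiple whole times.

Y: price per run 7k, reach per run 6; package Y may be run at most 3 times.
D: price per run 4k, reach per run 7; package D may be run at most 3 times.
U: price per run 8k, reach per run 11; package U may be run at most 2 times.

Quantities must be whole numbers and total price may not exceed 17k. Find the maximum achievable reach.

25

D has the best ratio (7/4); taking only D gives at most 3×7 = 21 (stopped by the supply cap of 3).
Mixing does better — 2×D and 1×U: price 16 ≤ 17, reach 2·7 + 1·11 = 25.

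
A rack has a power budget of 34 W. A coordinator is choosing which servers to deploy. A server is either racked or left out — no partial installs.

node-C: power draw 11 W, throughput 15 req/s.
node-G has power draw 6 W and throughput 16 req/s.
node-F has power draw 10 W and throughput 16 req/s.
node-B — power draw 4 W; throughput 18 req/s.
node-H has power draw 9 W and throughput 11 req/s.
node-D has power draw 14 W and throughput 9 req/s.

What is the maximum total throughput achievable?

Take node-C, node-G, node-F, and node-B: power draw 11 + 6 + 10 + 4 = 31 ≤ 34, throughput 15 + 16 + 16 + 18 = 65.
No other feasible combination does better.

65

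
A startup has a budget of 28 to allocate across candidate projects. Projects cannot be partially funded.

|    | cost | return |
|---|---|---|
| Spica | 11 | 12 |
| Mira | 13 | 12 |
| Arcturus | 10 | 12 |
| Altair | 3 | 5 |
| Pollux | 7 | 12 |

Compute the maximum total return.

Spica + Arcturus + Pollux: cost 11 + 10 + 7 = 28 ≤ 28, return 12 + 12 + 12 = 36.
Spica + Altair + Pollux: cost 11 + 3 + 7 = 21 ≤ 28, return 12 + 5 + 12 = 29.
Arcturus + Altair + Pollux: cost 10 + 3 + 7 = 20 ≤ 28, return 12 + 5 + 12 = 29.
Best is Spica, Arcturus, and Pollux with total return 36.

36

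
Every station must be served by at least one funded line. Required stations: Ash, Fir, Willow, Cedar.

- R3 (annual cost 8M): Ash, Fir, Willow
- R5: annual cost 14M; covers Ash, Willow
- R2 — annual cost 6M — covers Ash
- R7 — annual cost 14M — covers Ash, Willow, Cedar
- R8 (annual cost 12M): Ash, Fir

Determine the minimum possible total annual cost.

This is an integer covering problem.
Choose R3 and R7: together they cover Ash, Fir, Willow, Cedar — every station.
Total annual cost: 8 + 14 = 22.

22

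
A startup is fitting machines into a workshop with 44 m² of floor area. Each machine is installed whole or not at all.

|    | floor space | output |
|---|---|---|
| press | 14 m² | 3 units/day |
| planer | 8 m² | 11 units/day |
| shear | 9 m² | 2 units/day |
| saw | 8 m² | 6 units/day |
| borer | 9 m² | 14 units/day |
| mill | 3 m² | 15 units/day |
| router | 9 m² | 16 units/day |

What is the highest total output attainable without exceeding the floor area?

62

Treat it as a binary knapsack problem.
planer + saw + borer + mill + router: floor space 8 + 8 + 9 + 3 + 9 = 37 ≤ 44, output 11 + 6 + 14 + 15 + 16 = 62.
press + planer + borer + mill + router: floor space 14 + 8 + 9 + 3 + 9 = 43 ≤ 44, output 3 + 11 + 14 + 15 + 16 = 59.
Best is planer, saw, borer, mill, and router with total output 62.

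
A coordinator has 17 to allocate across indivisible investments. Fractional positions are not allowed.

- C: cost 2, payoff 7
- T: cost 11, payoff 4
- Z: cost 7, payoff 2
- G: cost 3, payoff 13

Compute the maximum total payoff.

Allowing fractional choices, the relaxed optimum would be about 24.3, but investments are indivisible.
C + T + G: cost 2 + 11 + 3 = 16 ≤ 17, payoff 7 + 4 + 13 = 24.
C + Z + G: cost 2 + 7 + 3 = 12 ≤ 17, payoff 7 + 2 + 13 = 22.
C + G: cost 2 + 3 = 5 ≤ 17, payoff 7 + 13 = 20.
Best is C, T, and G with total payoff 24.

24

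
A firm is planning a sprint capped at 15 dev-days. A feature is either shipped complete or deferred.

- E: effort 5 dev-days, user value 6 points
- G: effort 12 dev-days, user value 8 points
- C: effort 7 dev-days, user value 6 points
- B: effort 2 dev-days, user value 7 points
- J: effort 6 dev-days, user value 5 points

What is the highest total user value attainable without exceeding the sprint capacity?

This is an integer program with binary decision variables.
Allowing fractional choices, the relaxed optimum would be about 19.8, but features are indivisible.
E + B + J: effort 5 + 2 + 6 = 13 ≤ 15, user value 6 + 7 + 5 = 18.
E + C + B: effort 5 + 7 + 2 = 14 ≤ 15, user value 6 + 6 + 7 = 19.
Best is E, C, and B with total user value 19.

19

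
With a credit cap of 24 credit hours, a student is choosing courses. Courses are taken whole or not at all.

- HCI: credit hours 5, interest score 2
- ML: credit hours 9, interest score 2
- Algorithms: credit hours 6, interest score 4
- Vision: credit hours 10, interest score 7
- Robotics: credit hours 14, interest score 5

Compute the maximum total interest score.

13

Allowing fractional choices, the relaxed optimum would be about 14.1, but courses are indivisible.
Vision + Robotics: credit hours 10 + 14 = 24 ≤ 24, interest score 7 + 5 = 12.
Algorithms + Vision: credit hours 6 + 10 = 16 ≤ 24, interest score 4 + 7 = 11.
HCI + Algorithms + Vision: credit hours 5 + 6 + 10 = 21 ≤ 24, interest score 2 + 4 + 7 = 13.
Best is HCI, Algorithms, and Vision with total interest score 13.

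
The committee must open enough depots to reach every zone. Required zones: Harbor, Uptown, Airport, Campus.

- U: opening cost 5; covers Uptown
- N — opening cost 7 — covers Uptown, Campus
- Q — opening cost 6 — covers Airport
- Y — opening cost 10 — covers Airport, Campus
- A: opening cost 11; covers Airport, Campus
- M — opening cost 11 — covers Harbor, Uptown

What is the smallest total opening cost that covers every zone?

The greedy cost-per-new-zone heuristic would pick N, Q, and M for 24, but a cheaper cover exists.
Choose Y and M: together they cover Harbor, Uptown, Airport, Campus — every zone.
Total opening cost: 10 + 11 = 21.
No cover costs less than 21.

21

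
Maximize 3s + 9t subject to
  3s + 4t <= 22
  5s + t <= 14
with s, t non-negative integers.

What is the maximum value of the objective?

45

(s,t)=(0,5): 3·0+4·5=20≤22, 5·0+1·5=5≤14, objective 45.
(s,t)=(1,4): 3·1+4·4=19≤22, 5·1+1·4=9≤14, objective 39.
(s,t)=(0,4): 3·0+4·4=16≤22, 5·0+1·4=4≤14, objective 36.
Maximum is 45 at (s,t)=(0,5).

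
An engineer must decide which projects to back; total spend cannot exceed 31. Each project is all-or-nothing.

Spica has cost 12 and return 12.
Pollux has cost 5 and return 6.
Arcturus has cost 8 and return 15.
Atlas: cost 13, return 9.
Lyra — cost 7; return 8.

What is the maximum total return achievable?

35

Allowing fractional choices, the relaxed optimum would be about 40.0, but projects are indivisible.
Arcturus + Atlas + Lyra: cost 8 + 13 + 7 = 28 ≤ 31, return 15 + 9 + 8 = 32.
Spica + Pollux + Arcturus: cost 12 + 5 + 8 = 25 ≤ 31, return 12 + 6 + 15 = 33.
Spica + Arcturus + Lyra: cost 12 + 8 + 7 = 27 ≤ 31, return 12 + 15 + 8 = 35.
Best is Spica, Arcturus, and Lyra with total return 35.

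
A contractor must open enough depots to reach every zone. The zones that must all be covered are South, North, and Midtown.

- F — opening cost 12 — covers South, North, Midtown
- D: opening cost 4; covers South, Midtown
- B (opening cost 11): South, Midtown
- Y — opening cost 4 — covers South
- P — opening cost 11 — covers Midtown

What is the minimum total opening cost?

This is a weighted set-cover instance.
The greedy cost-per-new-zone heuristic would pick D and F for 16, but a cheaper cover exists.
F alone covers South, North, Midtown — every zone.
Total opening cost: 12.
No cover costs less than 12.

12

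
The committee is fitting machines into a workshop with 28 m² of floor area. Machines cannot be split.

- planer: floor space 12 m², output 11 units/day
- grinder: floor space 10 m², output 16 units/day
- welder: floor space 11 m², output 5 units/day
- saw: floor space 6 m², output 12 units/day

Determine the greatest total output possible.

grinder + saw: floor space 10 + 6 = 16 ≤ 28, output 16 + 12 = 28.
grinder + welder + saw: floor space 10 + 11 + 6 = 27 ≤ 28, output 16 + 5 + 12 = 33.
planer + grinder + saw: floor space 12 + 10 + 6 = 28 ≤ 28, output 11 + 16 + 12 = 39.
Best is planer, grinder, and saw with total output 39.

39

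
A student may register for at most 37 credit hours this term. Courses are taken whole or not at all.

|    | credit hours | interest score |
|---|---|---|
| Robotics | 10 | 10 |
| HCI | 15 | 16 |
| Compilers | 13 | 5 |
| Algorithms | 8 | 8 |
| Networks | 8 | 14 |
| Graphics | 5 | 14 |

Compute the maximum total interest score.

Treat it as a binary knapsack problem.
Allowing fractional choices, the relaxed optimum would be about 53.0, but courses are indivisible.
Robotics + Algorithms + Networks + Graphics: credit hours 10 + 8 + 8 + 5 = 31 ≤ 37, interest score 10 + 8 + 14 + 14 = 46.
HCI + Algorithms + Networks + Graphics: credit hours 15 + 8 + 8 + 5 = 36 ≤ 37, interest score 16 + 8 + 14 + 14 = 52.
Best is HCI, Algorithms, Networks, and Graphics with total interest score 52.

52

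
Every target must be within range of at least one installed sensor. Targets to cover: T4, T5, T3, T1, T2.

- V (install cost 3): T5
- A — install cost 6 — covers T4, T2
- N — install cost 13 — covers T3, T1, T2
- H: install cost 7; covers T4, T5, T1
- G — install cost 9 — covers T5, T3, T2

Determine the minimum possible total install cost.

Choose H and G: together they cover T4, T5, T3, T1, T2 — every target.
Total install cost: 7 + 9 = 16.
No cover costs less than 16.

16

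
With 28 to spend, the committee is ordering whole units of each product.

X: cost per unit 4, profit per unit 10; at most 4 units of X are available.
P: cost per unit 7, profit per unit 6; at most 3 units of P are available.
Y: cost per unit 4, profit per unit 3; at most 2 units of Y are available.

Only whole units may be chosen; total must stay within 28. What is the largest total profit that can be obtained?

X has the best ratio (10/4); taking only X gives at most 4×10 = 40 (stopped by the supply cap of 4).
Mixing does better — 4×X, 1×P, and 1×Y: cost 27 ≤ 28, profit 4·10 + 1·6 + 1·3 = 49.

49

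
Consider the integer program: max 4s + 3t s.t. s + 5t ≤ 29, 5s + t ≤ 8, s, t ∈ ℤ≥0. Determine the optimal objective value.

15

The continuous relaxation peaks at (0.458, 5.71) with value 18.96; rounding to a feasible lattice point costs some objective.
(s,t)=(0,5) is feasible, giving 15.
(s,t)=(0,4) is feasible, giving 12.
Maximum is 15 at (s,t)=(0,5).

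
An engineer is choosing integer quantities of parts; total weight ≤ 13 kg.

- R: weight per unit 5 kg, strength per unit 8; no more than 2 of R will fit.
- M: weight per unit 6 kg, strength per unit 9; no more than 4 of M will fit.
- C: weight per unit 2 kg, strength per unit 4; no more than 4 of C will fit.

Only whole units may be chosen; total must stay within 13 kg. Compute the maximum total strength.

24

This is a bounded integer knapsack.
C has the best ratio (4/2); taking only C gives at most 4×4 = 16 (stopped by the supply cap of 4).
Mixing does better — 1×R and 4×C: weight 13 ≤ 13, strength 1·8 + 4·4 = 24.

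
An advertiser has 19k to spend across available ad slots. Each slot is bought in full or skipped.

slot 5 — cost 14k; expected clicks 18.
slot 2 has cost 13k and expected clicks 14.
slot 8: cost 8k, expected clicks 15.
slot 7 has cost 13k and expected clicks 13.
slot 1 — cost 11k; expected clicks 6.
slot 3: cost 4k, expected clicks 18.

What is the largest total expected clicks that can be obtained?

Treat it as a binary knapsack problem.
slot 5 + slot 3: cost 14 + 4 = 18 ≤ 19, expected clicks 18 + 18 = 36.
slot 2 + slot 3: cost 13 + 4 = 17 ≤ 19, expected clicks 14 + 18 = 32.
slot 8 + slot 3: cost 8 + 4 = 12 ≤ 19, expected clicks 15 + 18 = 33.
Best is slot 5 and slot 3 with total expected clicks 36.

36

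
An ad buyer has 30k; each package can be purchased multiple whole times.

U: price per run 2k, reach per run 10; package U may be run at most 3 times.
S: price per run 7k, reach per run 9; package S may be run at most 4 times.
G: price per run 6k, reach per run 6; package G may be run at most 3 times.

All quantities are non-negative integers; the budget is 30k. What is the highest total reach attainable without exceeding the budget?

57

3×U, 2×S, and 1×G: price 26 ≤ 30, reach 3·10 + 2·9 + 1·6 = 54.
3×U and 3×S: price 27 ≤ 30, reach 3·10 + 3·9 = 57.
Best is 57.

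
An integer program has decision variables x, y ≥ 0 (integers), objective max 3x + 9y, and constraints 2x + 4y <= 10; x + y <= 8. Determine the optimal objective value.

(x,y)=(1,2): 2·1+4·2=10≤10, 1·1+1·2=3≤8, objective 21.
(x,y)=(0,2): 2·0+4·2=8≤10, 1·0+1·2=2≤8, objective 18.
(x,y)=(2,1): 2·2+4·1=8≤10, 1·2+1·1=3≤8, objective 15.
Maximum is 21 at (x,y)=(1,2).

21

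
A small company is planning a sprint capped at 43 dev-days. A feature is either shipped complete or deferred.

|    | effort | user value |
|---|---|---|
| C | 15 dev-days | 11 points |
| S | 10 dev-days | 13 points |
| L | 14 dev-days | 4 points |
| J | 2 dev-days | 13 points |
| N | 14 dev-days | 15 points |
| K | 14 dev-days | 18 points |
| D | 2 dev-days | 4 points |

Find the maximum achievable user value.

S + J + N + K: effort 10 + 2 + 14 + 14 = 40 ≤ 43, user value 13 + 13 + 15 + 18 = 59.
S + J + N + K + D: effort 10 + 2 + 14 + 14 + 2 = 42 ≤ 43, user value 13 + 13 + 15 + 18 + 4 = 63.
C + S + J + K + D: effort 15 + 10 + 2 + 14 + 2 = 43 ≤ 43, user value 11 + 13 + 13 + 18 + 4 = 59.
Best is S, J, N, K, and D with total user value 63.

63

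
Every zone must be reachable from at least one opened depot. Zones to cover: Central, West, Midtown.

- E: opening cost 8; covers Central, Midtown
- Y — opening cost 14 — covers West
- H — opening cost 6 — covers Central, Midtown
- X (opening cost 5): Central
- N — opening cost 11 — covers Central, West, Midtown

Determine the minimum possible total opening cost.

11

This is a weighted set-cover instance.
The greedy cost-per-new-zone heuristic would pick H and N for 17, but a cheaper cover exists.
N alone covers Central, West, Midtown — every zone.
Total opening cost: 11.
No cover costs less than 11.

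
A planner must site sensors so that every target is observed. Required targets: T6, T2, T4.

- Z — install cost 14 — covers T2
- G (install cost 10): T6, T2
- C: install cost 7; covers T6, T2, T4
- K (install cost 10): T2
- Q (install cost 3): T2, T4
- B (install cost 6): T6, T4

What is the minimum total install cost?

This is an integer covering problem.
C alone covers T6, T2, T4 — every target.
Total install cost: 7.

7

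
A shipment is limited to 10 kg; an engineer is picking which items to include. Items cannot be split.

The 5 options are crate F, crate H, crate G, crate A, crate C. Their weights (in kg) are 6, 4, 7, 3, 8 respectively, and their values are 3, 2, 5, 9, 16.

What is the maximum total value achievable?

crate C: weight 8 ≤ 10, value 16.
crate F + crate A: weight 6 + 3 = 9 ≤ 10, value 3 + 9 = 12.
crate G + crate A: weight 7 + 3 = 10 ≤ 10, value 5 + 9 = 14.
Best is crate C with total value 16.

16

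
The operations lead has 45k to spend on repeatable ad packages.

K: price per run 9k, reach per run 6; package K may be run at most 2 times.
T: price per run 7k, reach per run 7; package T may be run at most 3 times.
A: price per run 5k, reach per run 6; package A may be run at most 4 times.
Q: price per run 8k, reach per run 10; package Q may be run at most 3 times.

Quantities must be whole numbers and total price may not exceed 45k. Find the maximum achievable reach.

Take 4×A and 3×Q: price 44 ≤ 45, reach 4·6 + 3·10 = 54.
Q has the best ratio (10/8) and is taken to its limit of 3; remaining capacity is filled optimally with the others.

54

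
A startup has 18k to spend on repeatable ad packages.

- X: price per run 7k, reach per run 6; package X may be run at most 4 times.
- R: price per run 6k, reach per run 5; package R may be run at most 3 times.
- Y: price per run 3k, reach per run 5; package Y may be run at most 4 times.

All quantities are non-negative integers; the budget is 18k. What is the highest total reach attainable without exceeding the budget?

1×R and 4×Y: price 18 ≤ 18, reach 1·5 + 4·5 = 25.
1×X and 3×Y: price 16 ≤ 18, reach 1·6 + 3·5 = 21.
Best is 25.

25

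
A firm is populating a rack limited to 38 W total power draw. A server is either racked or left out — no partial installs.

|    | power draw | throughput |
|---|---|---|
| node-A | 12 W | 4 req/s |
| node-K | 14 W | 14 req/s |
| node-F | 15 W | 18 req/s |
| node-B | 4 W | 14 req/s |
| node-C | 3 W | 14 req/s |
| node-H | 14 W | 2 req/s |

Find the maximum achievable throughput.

This is an integer program with binary decision variables.
node-A + node-F + node-B + node-C: power draw 12 + 15 + 4 + 3 = 34 ≤ 38, throughput 4 + 18 + 14 + 14 = 50.
node-K + node-F + node-B + node-C: power draw 14 + 15 + 4 + 3 = 36 ≤ 38, throughput 14 + 18 + 14 + 14 = 60.
node-F + node-B + node-C + node-H: power draw 15 + 4 + 3 + 14 = 36 ≤ 38, throughput 18 + 14 + 14 + 2 = 48.
Best is node-K, node-F, node-B, and node-C with total throughput 60.

60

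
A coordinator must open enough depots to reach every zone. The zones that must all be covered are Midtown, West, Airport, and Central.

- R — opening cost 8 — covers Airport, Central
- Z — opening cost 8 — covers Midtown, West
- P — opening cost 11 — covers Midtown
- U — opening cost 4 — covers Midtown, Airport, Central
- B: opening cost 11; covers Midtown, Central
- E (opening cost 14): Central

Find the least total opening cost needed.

This is a weighted set-cover instance.
Choose Z and U: together they cover Midtown, West, Airport, Central — every zone.
Total opening cost: 8 + 4 = 12.
No cover costs less than 12.

12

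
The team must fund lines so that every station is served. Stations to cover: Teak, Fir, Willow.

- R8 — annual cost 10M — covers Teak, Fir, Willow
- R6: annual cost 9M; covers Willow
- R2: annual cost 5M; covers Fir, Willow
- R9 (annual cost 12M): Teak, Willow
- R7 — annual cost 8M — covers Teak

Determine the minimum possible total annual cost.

The greedy cost-per-new-station heuristic would pick R2 and R7 for 13, but a cheaper cover exists.
R8 alone covers Teak, Fir, Willow — every station.
Total annual cost: 10.
No cover costs less than 10.

10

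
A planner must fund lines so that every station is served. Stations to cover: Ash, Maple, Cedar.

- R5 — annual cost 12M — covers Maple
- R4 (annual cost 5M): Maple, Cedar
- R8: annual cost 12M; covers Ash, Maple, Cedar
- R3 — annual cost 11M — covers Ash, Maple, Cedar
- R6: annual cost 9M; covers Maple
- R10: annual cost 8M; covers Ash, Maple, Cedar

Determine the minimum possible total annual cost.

8

The greedy cost-per-new-station heuristic would pick R4 and R10 for 13, but a cheaper cover exists.
R10 alone covers Ash, Maple, Cedar — every station.
Total annual cost: 8.
No cover costs less than 8.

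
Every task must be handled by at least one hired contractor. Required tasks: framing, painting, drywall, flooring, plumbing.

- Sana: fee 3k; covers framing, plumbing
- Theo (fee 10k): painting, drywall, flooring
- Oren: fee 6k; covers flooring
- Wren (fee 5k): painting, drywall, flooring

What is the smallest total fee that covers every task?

8

Choose Sana and Wren: together they cover framing, painting, drywall, flooring, plumbing — every task.
Total fee: 3 + 5 = 8.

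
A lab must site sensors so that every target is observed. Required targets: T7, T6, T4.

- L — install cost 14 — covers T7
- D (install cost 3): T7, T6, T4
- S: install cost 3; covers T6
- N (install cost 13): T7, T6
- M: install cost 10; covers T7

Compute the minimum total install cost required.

This is an integer covering problem.
D alone covers T7, T6, T4 — every target.
Total install cost: 3.
No cover costs less than 3.

3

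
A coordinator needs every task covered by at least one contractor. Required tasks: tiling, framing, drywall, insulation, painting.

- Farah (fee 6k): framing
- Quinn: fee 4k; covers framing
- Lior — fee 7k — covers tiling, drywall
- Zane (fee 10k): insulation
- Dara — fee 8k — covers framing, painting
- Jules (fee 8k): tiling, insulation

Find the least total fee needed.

23

Choose Lior, Dara, and Jules: together they cover tiling, framing, drywall, insulation, painting — every task.
Total fee: 7 + 8 + 8 = 23.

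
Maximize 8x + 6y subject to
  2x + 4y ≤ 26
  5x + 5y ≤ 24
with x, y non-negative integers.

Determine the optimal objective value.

The continuous relaxation peaks at (4.8, 0) with value 38.40; rounding to a feasible lattice point costs some objective.
(x,y)=(4,0): 2·4+4·0=8≤26, 5·4+5·0=20≤24, objective 32.
(x,y)=(3,1): 2·3+4·1=10≤26, 5·3+5·1=20≤24, objective 30.
(x,y)=(3,0): 2·3+4·0=6≤26, 5·3+5·0=15≤24, objective 24.
No feasible integer point exceeds 32.

32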